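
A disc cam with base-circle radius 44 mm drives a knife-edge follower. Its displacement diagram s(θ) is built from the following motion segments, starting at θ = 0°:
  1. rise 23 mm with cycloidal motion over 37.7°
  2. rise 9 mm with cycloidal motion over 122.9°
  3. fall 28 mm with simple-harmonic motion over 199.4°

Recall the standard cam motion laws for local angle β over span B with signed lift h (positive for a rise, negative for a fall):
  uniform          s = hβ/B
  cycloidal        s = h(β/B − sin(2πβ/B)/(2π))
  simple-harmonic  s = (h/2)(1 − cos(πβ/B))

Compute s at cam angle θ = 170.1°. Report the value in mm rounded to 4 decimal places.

seg 1 [0°–37.7°] cycloidal, h=23: full span → s += 23 → s = 23.0000
seg 2 [37.7°–160.6°] cycloidal, h=9: full span → s += 9 → s = 32.0000
seg 3 [160.6°–360°] simple-harmonic, h=-28: θ=170.1° here. β=9.5, B=199.4. -28/2·(1 − cos(π·0.0476)) = -0.1565 → s = 31.8435

31.8435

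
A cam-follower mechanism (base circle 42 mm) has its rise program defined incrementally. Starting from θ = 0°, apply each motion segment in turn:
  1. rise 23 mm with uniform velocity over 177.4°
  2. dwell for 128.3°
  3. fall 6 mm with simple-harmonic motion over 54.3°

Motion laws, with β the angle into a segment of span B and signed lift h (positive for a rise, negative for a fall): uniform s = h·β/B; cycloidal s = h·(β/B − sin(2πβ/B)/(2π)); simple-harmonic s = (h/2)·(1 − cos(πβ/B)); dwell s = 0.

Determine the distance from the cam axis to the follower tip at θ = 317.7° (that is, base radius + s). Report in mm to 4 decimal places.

seg 1 [0°–177.4°] uniform, h=23: full span → s += 23 → s = 23.0000
seg 2 [177.4°–305.7°] dwell: s stays 23.0000
seg 3 [305.7°–360°] simple-harmonic, h=-6: θ=317.7° here. β=12, B=54.3. -6/2·(1 − cos(π·0.2210)) = -0.6944 → s = 22.3056
radial distance = base radius + s = 42 + 22.3056 = 64.3056

64.3056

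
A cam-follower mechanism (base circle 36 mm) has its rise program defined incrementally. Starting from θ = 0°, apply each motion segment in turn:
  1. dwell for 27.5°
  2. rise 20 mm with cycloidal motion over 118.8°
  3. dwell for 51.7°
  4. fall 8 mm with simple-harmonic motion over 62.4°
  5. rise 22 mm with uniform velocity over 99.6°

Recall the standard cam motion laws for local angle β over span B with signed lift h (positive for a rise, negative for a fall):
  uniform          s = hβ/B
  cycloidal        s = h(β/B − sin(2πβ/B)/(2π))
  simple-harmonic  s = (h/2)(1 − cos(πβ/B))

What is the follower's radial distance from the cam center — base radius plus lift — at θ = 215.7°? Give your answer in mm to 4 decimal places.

seg 1 [0°–27.5°] dwell: s stays 0.0000
seg 2 [27.5°–146.3°] cycloidal, h=20: full span → s += 20 → s = 20.0000
seg 3 [146.3°–198°] dwell: s stays 20.0000
seg 4 [198°–260.4°] simple-harmonic, h=-8: θ=215.7° here. β=17.7, B=62.4. -8/2·(1 − cos(π·0.2837)) = -1.4858 → s = 18.5142
radial distance = base radius + s = 36 + 18.5142 = 54.5142

54.5142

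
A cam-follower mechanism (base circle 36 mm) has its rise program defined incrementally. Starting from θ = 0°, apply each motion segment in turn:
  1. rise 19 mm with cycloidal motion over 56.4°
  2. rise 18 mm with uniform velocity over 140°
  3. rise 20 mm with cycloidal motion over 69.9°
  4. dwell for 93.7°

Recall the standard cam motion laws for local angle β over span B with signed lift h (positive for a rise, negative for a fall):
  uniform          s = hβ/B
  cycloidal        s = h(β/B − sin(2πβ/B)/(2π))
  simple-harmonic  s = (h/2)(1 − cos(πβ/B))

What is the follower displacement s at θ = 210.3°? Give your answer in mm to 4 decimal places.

seg 1 [0°–56.4°] cycloidal, h=19: full span → s += 19 → s = 19.0000
seg 2 [56.4°–196.4°] uniform, h=18: full span → s += 18 → s = 37.0000
seg 3 [196.4°–266.3°] cycloidal, h=20: θ=210.3° here. β=13.9, B=69.9. 20·(0.1989 − sin(2π·0.1989)/(2π)) = 0.9570 → s = 37.9570

37.9570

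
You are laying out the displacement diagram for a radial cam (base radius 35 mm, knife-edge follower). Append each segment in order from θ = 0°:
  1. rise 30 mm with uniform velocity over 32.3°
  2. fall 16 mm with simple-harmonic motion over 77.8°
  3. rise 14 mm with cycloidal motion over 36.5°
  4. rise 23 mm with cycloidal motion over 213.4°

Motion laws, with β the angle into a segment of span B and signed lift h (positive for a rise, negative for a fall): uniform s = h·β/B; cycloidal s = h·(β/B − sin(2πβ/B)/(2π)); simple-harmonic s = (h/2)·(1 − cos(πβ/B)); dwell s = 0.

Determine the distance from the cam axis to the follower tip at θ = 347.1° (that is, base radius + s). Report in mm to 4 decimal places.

seg 1 [0°–32.3°] uniform, h=30: full span → s += 30 → s = 30.0000
seg 2 [32.3°–110.1°] simple-harmonic, h=-16: full span → s += -16 → s = 14.0000
seg 3 [110.1°–146.6°] cycloidal, h=14: full span → s += 14 → s = 28.0000
seg 4 [146.6°–360°] cycloidal, h=23: θ=347.1° here. β=200.5, B=213.4. 23·(0.9396 − sin(2π·0.9396)/(2π)) = 22.9668 → s = 50.9668
radial distance = base radius + s = 35 + 50.9668 = 85.9668

85.9668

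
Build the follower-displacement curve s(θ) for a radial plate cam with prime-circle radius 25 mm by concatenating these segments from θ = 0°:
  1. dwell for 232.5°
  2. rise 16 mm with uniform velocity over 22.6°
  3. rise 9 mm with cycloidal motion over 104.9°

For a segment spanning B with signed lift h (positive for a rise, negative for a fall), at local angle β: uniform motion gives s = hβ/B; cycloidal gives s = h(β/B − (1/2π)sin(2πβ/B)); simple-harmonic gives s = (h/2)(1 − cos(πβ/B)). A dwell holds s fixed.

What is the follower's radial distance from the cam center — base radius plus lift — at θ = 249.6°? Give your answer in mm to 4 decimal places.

seg 1 [0°–232.5°] dwell: s stays 0.0000
seg 2 [232.5°–255.1°] uniform, h=16: θ=249.6° here. β=17.1, B=22.6. 16·17.1/22.6 = 12.1062 → s = 12.1062
radial distance = base radius + s = 25 + 12.1062 = 37.1062

37.1062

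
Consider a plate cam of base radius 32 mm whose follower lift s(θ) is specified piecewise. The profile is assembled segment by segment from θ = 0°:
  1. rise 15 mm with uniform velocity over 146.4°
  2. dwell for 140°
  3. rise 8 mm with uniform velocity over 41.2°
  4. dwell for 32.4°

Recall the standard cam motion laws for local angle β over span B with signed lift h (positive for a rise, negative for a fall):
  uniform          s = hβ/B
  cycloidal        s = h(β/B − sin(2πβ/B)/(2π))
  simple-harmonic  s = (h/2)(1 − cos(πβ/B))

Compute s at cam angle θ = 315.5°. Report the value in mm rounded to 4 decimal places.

seg 1 [0°–146.4°] uniform, h=15: full span → s += 15 → s = 15.0000
seg 2 [146.4°–286.4°] dwell: s stays 15.0000
seg 3 [286.4°–327.6°] uniform, h=8: θ=315.5° here. β=29.1, B=41.2. 8·29.1/41.2 = 5.6505 → s = 20.6505

20.6505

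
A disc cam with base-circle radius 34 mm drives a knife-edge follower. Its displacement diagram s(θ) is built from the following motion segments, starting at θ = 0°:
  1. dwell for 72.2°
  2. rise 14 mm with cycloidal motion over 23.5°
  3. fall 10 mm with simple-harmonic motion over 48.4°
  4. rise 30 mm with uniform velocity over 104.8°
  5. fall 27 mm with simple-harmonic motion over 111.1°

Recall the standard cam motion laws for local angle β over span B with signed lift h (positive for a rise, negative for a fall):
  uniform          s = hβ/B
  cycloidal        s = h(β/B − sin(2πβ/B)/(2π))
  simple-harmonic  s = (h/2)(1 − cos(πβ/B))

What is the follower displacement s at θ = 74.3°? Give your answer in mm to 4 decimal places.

seg 1 [0°–72.2°] dwell: s stays 0.0000
seg 2 [72.2°–95.7°] cycloidal, h=14: θ=74.3° here. β=2.1, B=23.5. 14·(0.0894 − sin(2π·0.0894)/(2π)) = 0.0647 → s = 0.0647

0.0647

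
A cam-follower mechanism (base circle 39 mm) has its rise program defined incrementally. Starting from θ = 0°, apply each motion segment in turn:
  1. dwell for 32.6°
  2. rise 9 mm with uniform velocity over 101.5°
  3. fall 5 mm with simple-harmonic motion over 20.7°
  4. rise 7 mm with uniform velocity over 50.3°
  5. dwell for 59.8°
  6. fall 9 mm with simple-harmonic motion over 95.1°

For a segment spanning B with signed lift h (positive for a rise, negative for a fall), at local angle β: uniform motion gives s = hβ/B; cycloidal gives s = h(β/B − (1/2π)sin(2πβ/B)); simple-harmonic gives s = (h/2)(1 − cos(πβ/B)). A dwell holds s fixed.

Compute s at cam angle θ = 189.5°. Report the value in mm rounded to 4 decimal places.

seg 1 [0°–32.6°] dwell: s stays 0.0000
seg 2 [32.6°–134.1°] uniform, h=9: full span → s += 9 → s = 9.0000
seg 3 [134.1°–154.8°] simple-harmonic, h=-5: full span → s += -5 → s = 4.0000
seg 4 [154.8°–205.1°] uniform, h=7: θ=189.5° here. β=34.7, B=50.3. 7·34.7/50.3 = 4.8290 → s = 8.8290

8.8290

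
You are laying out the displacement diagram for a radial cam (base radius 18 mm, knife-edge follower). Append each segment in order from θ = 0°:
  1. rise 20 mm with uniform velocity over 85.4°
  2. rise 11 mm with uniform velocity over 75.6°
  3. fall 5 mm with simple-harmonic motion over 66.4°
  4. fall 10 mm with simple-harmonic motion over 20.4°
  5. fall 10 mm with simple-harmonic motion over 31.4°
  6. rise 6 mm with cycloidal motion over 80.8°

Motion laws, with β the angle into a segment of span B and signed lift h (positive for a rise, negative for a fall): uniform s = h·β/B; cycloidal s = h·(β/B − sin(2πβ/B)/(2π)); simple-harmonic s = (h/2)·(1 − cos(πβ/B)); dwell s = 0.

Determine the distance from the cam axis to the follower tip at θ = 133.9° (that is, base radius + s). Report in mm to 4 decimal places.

seg 1 [0°–85.4°] uniform, h=20: full span → s += 20 → s = 20.0000
seg 2 [85.4°–161°] uniform, h=11: θ=133.9° here. β=48.5, B=75.6. 11·48.5/75.6 = 7.0569 → s = 27.0569
radial distance = base radius + s = 18 + 27.0569 = 45.0569

45.0569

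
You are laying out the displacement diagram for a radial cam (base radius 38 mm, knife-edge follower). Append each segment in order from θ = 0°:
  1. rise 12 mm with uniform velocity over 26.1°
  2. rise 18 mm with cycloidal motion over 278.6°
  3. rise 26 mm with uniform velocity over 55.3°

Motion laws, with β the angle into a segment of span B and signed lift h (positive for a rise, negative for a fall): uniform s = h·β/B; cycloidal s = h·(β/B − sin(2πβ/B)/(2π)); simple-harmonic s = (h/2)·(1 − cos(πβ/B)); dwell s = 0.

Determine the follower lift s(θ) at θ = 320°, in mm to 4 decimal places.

seg 1 [0°–26.1°] uniform, h=12: full span → s += 12 → s = 12.0000
seg 2 [26.1°–304.7°] cycloidal, h=18: full span → s += 18 → s = 30.0000
seg 3 [304.7°–360°] uniform, h=26: θ=320° here. β=15.3, B=55.3. 26·15.3/55.3 = 7.1935 → s = 37.1935

37.1935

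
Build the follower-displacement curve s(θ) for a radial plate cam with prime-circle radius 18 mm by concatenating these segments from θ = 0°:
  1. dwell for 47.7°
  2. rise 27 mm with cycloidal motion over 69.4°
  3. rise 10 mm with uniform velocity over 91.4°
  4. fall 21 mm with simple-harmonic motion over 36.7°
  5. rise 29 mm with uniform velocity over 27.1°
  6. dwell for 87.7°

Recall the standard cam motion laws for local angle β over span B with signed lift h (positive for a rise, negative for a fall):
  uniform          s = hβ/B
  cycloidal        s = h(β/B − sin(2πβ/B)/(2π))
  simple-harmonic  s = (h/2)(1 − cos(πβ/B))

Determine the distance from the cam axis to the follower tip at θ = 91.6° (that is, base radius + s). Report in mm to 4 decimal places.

seg 1 [0°–47.7°] dwell: s stays 0.0000
seg 2 [47.7°–117.1°] cycloidal, h=27: θ=91.6° here. β=43.9, B=69.4. 27·(0.6326 − sin(2π·0.6326)/(2π)) = 20.2588 → s = 20.2588
radial distance = base radius + s = 18 + 20.2588 = 38.2588

38.2588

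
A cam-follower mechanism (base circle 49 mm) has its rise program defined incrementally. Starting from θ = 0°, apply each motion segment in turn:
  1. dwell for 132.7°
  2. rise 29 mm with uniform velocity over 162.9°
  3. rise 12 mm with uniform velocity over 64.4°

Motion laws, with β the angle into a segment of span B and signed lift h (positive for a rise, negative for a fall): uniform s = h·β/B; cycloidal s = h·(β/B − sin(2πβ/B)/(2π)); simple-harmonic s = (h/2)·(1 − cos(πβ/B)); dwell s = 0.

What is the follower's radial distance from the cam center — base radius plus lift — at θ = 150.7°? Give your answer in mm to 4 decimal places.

seg 1 [0°–132.7°] dwell: s stays 0.0000
seg 2 [132.7°–295.6°] uniform, h=29: θ=150.7° here. β=18, B=162.9. 29·18/162.9 = 3.2044 → s = 3.2044
radial distance = base radius + s = 49 + 3.2044 = 52.2044

52.2044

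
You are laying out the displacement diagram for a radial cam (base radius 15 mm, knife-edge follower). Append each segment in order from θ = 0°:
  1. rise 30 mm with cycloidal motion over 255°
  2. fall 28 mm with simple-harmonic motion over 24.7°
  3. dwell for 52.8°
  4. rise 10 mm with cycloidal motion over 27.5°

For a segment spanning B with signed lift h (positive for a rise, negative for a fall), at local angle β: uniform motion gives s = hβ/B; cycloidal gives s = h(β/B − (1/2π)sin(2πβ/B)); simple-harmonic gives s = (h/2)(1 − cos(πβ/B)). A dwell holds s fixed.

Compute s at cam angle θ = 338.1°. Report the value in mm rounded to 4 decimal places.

seg 1 [0°–255°] cycloidal, h=30: full span → s += 30 → s = 30.0000
seg 2 [255°–279.7°] simple-harmonic, h=-28: full span → s += -28 → s = 2.0000
seg 3 [279.7°–332.5°] dwell: s stays 2.0000
seg 4 [332.5°–360°] cycloidal, h=10: θ=338.1° here. β=5.6, B=27.5. 10·(0.2036 − sin(2π·0.2036)/(2π)) = 0.5119 → s = 2.5119

2.5119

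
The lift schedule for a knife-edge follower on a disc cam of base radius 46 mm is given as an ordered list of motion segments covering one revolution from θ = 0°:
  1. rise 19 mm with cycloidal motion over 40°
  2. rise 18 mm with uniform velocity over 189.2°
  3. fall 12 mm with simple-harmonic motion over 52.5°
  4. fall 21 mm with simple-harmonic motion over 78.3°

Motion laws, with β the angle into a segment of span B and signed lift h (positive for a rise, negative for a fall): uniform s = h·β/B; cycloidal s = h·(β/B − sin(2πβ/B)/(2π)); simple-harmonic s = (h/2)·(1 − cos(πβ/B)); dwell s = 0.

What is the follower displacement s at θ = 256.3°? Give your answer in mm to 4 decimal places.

seg 1 [0°–40°] cycloidal, h=19: full span → s += 19 → s = 19.0000
seg 2 [40°–229.2°] uniform, h=18: full span → s += 18 → s = 37.0000
seg 3 [229.2°–281.7°] simple-harmonic, h=-12: θ=256.3° here. β=27.1, B=52.5. -12/2·(1 − cos(π·0.5162)) = -6.3051 → s = 30.6949

30.6949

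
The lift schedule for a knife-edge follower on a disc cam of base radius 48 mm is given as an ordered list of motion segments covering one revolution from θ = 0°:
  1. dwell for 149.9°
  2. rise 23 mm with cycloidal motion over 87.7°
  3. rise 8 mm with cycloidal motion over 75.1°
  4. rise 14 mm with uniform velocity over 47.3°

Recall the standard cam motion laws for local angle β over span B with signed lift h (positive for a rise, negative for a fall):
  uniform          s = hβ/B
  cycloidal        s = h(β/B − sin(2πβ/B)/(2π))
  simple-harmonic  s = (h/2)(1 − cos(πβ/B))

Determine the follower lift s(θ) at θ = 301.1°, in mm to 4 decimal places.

seg 1 [0°–149.9°] dwell: s stays 0.0000
seg 2 [149.9°–237.6°] cycloidal, h=23: full span → s += 23 → s = 23.0000
seg 3 [237.6°–312.7°] cycloidal, h=8: θ=301.1° here. β=63.5, B=75.1. 8·(0.8455 − sin(2π·0.8455)/(2π)) = 7.8150 → s = 30.8150

30.8150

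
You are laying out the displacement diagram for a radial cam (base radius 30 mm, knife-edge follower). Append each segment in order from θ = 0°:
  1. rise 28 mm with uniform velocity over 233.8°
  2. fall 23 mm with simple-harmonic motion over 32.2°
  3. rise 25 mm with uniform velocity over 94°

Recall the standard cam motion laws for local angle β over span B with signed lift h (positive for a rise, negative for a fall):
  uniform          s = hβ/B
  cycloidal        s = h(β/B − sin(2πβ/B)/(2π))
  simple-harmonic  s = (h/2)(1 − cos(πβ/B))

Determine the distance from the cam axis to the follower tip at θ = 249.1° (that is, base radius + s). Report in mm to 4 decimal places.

seg 1 [0°–233.8°] uniform, h=28: full span → s += 28 → s = 28.0000
seg 2 [233.8°–266°] simple-harmonic, h=-23: θ=249.1° here. β=15.3, B=32.2. -23/2·(1 − cos(π·0.4752)) = -10.6033 → s = 17.3967
radial distance = base radius + s = 30 + 17.3967 = 47.3967

47.3967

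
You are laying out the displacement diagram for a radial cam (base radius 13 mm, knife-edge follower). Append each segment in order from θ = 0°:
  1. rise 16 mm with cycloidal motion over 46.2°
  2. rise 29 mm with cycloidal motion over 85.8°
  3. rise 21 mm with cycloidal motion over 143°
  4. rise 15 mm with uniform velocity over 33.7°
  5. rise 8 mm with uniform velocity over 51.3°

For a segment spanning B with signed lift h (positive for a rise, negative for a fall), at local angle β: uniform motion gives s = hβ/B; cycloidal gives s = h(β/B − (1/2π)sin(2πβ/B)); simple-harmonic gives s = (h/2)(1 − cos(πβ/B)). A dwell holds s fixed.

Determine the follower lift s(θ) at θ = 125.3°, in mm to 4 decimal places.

seg 1 [0°–46.2°] cycloidal, h=16: full span → s += 16 → s = 16.0000
seg 2 [46.2°–132°] cycloidal, h=29: θ=125.3° here. β=79.1, B=85.8. 29·(0.9219 − sin(2π·0.9219)/(2π)) = 28.9102 → s = 44.9102

44.9102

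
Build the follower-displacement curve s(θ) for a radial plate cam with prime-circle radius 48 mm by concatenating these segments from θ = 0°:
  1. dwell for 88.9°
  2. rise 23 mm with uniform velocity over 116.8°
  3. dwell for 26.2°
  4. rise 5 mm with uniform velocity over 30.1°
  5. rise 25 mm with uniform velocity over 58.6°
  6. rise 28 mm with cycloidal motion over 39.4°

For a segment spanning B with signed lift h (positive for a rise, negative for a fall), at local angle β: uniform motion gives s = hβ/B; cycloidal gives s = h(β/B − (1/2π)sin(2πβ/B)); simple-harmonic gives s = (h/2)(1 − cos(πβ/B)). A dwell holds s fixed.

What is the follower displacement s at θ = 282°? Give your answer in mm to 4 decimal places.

seg 1 [0°–88.9°] dwell: s stays 0.0000
seg 2 [88.9°–205.7°] uniform, h=23: full span → s += 23 → s = 23.0000
seg 3 [205.7°–231.9°] dwell: s stays 23.0000
seg 4 [231.9°–262°] uniform, h=5: full span → s += 5 → s = 28.0000
seg 5 [262°–320.6°] uniform, h=25: θ=282° here. β=20, B=58.6. 25·20/58.6 = 8.5324 → s = 36.5324

36.5324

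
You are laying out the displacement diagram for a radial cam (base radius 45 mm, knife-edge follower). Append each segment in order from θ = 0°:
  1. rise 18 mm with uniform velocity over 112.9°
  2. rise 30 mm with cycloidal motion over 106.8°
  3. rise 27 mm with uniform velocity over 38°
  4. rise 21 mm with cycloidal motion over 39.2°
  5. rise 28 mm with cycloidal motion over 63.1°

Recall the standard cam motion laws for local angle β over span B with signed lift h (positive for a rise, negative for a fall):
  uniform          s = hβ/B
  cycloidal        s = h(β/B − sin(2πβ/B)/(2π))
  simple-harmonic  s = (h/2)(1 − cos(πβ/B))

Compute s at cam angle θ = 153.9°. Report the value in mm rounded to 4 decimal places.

seg 1 [0°–112.9°] uniform, h=18: full span → s += 18 → s = 18.0000
seg 2 [112.9°–219.7°] cycloidal, h=30: θ=153.9° here. β=41, B=106.8. 30·(0.3839 − sin(2π·0.3839)/(2π)) = 8.3345 → s = 26.3345

26.3345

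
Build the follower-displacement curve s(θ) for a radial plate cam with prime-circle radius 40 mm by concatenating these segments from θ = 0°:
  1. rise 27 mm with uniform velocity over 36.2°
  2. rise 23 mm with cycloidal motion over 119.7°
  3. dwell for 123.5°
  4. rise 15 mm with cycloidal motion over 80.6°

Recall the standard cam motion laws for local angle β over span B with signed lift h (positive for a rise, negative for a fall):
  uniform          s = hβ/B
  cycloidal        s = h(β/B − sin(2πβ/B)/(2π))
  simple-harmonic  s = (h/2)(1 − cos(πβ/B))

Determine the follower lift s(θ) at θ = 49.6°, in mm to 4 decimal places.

seg 1 [0°–36.2°] uniform, h=27: full span → s += 27 → s = 27.0000
seg 2 [36.2°–155.9°] cycloidal, h=23: θ=49.6° here. β=13.4, B=119.7. 23·(0.1119 − sin(2π·0.1119)/(2π)) = 0.2071 → s = 27.2071

27.2071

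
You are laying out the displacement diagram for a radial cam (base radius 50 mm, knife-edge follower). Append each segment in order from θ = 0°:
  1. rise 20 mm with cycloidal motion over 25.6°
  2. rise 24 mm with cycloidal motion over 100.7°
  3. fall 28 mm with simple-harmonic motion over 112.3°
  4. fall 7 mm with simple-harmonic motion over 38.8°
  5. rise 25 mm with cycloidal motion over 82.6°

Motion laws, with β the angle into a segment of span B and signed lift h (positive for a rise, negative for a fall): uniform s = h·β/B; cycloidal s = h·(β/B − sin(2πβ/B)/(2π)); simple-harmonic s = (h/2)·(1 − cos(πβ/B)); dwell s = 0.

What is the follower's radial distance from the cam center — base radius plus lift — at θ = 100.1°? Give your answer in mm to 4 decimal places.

seg 1 [0°–25.6°] cycloidal, h=20: full span → s += 20 → s = 20.0000
seg 2 [25.6°–126.3°] cycloidal, h=24: θ=100.1° here. β=74.5, B=100.7. 24·(0.7398 − sin(2π·0.7398)/(2π)) = 21.5676 → s = 41.5676
radial distance = base radius + s = 50 + 41.5676 = 91.5676

91.5676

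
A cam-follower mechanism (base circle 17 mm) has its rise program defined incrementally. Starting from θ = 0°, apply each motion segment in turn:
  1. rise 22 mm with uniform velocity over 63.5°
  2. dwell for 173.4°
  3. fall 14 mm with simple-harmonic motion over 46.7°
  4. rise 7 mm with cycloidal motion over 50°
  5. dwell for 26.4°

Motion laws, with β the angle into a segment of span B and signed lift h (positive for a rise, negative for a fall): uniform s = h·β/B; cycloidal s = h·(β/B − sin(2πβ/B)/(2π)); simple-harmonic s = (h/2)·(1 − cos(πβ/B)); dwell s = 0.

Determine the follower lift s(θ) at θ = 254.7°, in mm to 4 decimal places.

seg 1 [0°–63.5°] uniform, h=22: full span → s += 22 → s = 22.0000
seg 2 [63.5°–236.9°] dwell: s stays 22.0000
seg 3 [236.9°–283.6°] simple-harmonic, h=-14: θ=254.7° here. β=17.8, B=46.7. -14/2·(1 − cos(π·0.3812)) = -4.4468 → s = 17.5532

17.5532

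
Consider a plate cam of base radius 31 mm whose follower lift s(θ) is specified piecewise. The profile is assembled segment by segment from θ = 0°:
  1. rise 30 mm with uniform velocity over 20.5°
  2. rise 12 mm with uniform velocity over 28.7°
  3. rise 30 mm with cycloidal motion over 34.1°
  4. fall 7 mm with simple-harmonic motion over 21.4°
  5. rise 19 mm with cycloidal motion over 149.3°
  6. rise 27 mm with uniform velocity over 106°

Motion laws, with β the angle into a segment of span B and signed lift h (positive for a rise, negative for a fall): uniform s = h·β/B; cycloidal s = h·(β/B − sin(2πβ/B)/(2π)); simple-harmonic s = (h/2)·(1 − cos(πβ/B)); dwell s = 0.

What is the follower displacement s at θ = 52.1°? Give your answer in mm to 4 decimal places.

seg 1 [0°–20.5°] uniform, h=30: full span → s += 30 → s = 30.0000
seg 2 [20.5°–49.2°] uniform, h=12: full span → s += 12 → s = 42.0000
seg 3 [49.2°–83.3°] cycloidal, h=30: θ=52.1° here. β=2.9, B=34.1. 30·(0.0850 − sin(2π·0.0850)/(2π)) = 0.1197 → s = 42.1197

42.1197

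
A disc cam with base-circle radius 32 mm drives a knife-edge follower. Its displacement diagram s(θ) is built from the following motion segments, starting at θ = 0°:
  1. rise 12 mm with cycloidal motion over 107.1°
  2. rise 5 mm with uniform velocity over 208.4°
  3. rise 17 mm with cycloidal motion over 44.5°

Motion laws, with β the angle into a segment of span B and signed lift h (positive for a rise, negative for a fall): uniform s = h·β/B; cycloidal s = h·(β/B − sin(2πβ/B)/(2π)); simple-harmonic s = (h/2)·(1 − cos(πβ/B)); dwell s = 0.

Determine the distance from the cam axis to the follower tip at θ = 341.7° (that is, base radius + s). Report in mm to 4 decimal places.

seg 1 [0°–107.1°] cycloidal, h=12: full span → s += 12 → s = 12.0000
seg 2 [107.1°–315.5°] uniform, h=5: full span → s += 5 → s = 17.0000
seg 3 [315.5°–360°] cycloidal, h=17: θ=341.7° here. β=26.2, B=44.5. 17·(0.5888 − sin(2π·0.5888)/(2π)) = 11.4410 → s = 28.4410
radial distance = base radius + s = 32 + 28.4410 = 60.4410

60.4410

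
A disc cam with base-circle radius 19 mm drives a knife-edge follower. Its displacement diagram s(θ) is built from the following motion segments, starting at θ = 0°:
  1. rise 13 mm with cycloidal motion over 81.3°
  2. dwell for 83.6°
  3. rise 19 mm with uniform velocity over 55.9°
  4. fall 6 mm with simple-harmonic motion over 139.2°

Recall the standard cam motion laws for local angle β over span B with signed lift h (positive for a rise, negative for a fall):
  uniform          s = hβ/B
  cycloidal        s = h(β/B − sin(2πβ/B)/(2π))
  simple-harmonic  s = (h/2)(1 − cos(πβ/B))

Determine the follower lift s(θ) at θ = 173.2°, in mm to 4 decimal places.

seg 1 [0°–81.3°] cycloidal, h=13: full span → s += 13 → s = 13.0000
seg 2 [81.3°–164.9°] dwell: s stays 13.0000
seg 3 [164.9°–220.8°] uniform, h=19: θ=173.2° here. β=8.3, B=55.9. 19·8.3/55.9 = 2.8211 → s = 15.8211

15.8211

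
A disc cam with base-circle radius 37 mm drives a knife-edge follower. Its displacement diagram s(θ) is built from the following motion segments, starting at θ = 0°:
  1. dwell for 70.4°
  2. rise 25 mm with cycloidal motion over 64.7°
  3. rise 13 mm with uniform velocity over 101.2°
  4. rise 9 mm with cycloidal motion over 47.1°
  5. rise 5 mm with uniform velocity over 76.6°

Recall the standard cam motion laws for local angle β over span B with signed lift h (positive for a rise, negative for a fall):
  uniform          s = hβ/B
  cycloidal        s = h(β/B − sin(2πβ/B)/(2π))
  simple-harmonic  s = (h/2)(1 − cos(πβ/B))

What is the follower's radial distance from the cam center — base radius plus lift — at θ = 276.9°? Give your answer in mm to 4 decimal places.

seg 1 [0°–70.4°] dwell: s stays 0.0000
seg 2 [70.4°–135.1°] cycloidal, h=25: full span → s += 25 → s = 25.0000
seg 3 [135.1°–236.3°] uniform, h=13: full span → s += 13 → s = 38.0000
seg 4 [236.3°–283.4°] cycloidal, h=9: θ=276.9° here. β=40.6, B=47.1. 9·(0.8620 − sin(2π·0.8620)/(2π)) = 8.8501 → s = 46.8501
radial distance = base radius + s = 37 + 46.8501 = 83.8501

83.8501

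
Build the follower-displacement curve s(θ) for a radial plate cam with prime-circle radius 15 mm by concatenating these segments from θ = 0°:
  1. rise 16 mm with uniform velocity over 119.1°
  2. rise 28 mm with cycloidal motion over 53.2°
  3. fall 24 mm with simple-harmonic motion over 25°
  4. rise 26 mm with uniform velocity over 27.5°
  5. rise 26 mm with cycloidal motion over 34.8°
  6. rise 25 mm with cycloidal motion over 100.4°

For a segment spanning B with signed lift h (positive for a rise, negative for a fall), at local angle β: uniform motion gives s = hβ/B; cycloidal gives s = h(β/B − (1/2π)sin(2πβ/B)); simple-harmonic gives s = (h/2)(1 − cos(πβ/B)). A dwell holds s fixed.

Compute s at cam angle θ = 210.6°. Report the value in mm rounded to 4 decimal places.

seg 1 [0°–119.1°] uniform, h=16: full span → s += 16 → s = 16.0000
seg 2 [119.1°–172.3°] cycloidal, h=28: full span → s += 28 → s = 44.0000
seg 3 [172.3°–197.3°] simple-harmonic, h=-24: full span → s += -24 → s = 20.0000
seg 4 [197.3°–224.8°] uniform, h=26: θ=210.6° here. β=13.3, B=27.5. 26·13.3/27.5 = 12.5745 → s = 32.5745

32.5745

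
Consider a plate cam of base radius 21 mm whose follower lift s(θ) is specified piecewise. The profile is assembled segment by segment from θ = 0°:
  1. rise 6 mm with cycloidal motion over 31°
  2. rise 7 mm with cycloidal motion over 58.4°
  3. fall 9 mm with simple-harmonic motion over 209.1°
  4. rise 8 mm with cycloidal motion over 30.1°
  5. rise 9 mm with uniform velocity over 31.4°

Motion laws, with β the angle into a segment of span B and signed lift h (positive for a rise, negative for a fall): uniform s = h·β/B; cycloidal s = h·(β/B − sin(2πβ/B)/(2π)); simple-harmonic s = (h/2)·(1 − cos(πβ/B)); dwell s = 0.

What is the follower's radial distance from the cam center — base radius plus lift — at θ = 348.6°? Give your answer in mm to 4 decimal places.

seg 1 [0°–31°] cycloidal, h=6: full span → s += 6 → s = 6.0000
seg 2 [31°–89.4°] cycloidal, h=7: full span → s += 7 → s = 13.0000
seg 3 [89.4°–298.5°] simple-harmonic, h=-9: full span → s += -9 → s = 4.0000
seg 4 [298.5°–328.6°] cycloidal, h=8: full span → s += 8 → s = 12.0000
seg 5 [328.6°–360°] uniform, h=9: θ=348.6° here. β=20, B=31.4. 9·20/31.4 = 5.7325 → s = 17.7325
radial distance = base radius + s = 21 + 17.7325 = 38.7325

38.7325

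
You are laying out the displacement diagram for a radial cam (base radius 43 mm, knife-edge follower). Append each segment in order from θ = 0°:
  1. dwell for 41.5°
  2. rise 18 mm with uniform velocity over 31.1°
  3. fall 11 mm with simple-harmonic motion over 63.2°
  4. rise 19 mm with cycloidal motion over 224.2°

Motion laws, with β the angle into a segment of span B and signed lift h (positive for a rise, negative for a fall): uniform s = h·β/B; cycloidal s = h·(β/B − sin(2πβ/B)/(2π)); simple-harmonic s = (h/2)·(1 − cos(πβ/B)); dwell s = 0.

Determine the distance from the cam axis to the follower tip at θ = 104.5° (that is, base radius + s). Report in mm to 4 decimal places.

seg 1 [0°–41.5°] dwell: s stays 0.0000
seg 2 [41.5°–72.6°] uniform, h=18: full span → s += 18 → s = 18.0000
seg 3 [72.6°–135.8°] simple-harmonic, h=-11: θ=104.5° here. β=31.9, B=63.2. -11/2·(1 − cos(π·0.5047)) = -5.5820 → s = 12.4180
radial distance = base radius + s = 43 + 12.4180 = 55.4180

55.4180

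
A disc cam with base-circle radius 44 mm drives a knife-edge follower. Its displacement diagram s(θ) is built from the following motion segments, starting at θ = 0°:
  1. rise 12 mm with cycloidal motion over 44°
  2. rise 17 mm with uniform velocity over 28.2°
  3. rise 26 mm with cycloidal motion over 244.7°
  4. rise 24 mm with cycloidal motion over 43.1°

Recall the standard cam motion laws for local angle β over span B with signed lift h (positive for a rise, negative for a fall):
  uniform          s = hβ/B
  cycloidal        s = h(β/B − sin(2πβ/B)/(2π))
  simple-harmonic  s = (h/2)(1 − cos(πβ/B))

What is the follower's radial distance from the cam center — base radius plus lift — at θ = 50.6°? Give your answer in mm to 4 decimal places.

seg 1 [0°–44°] cycloidal, h=12: full span → s += 12 → s = 12.0000
seg 2 [44°–72.2°] uniform, h=17: θ=50.6° here. β=6.6, B=28.2. 17·6.6/28.2 = 3.9787 → s = 15.9787
radial distance = base radius + s = 44 + 15.9787 = 59.9787

59.9787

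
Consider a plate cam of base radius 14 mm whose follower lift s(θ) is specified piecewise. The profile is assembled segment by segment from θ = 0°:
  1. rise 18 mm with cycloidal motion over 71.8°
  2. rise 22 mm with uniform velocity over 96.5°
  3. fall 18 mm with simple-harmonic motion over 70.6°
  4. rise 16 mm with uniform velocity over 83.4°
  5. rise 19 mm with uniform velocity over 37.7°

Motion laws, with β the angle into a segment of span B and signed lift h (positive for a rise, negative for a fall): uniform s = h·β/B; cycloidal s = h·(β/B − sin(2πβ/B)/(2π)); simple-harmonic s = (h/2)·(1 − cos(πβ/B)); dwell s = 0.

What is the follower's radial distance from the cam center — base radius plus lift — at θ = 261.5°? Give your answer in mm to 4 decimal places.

seg 1 [0°–71.8°] cycloidal, h=18: full span → s += 18 → s = 18.0000
seg 2 [71.8°–168.3°] uniform, h=22: full span → s += 22 → s = 40.0000
seg 3 [168.3°–238.9°] simple-harmonic, h=-18: full span → s += -18 → s = 22.0000
seg 4 [238.9°–322.3°] uniform, h=16: θ=261.5° here. β=22.6, B=83.4. 16·22.6/83.4 = 4.3357 → s = 26.3357
radial distance = base radius + s = 14 + 26.3357 = 40.3357

40.3357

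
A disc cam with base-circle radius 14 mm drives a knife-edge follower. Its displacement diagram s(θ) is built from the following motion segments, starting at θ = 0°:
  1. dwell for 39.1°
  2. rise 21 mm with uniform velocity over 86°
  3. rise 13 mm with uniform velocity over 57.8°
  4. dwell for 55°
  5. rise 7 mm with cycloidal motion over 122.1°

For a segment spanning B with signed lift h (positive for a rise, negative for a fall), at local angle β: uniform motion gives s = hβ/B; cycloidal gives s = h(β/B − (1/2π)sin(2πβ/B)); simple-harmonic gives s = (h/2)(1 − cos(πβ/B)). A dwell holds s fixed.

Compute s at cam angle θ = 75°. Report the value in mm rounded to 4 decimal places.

seg 1 [0°–39.1°] dwell: s stays 0.0000
seg 2 [39.1°–125.1°] uniform, h=21: θ=75° here. β=35.9, B=86. 21·35.9/86 = 8.7663 → s = 8.7663

8.7663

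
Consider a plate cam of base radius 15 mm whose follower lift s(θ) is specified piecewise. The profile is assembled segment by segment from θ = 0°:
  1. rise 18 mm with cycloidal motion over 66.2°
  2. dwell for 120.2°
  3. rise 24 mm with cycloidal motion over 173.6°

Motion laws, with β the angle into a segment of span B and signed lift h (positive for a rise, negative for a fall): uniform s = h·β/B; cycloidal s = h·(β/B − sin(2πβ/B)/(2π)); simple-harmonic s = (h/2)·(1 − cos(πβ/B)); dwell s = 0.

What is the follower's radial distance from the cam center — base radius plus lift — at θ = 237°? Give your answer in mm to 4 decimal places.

seg 1 [0°–66.2°] cycloidal, h=18: full span → s += 18 → s = 18.0000
seg 2 [66.2°–186.4°] dwell: s stays 18.0000
seg 3 [186.4°–360°] cycloidal, h=24: θ=237° here. β=50.6, B=173.6. 24·(0.2915 − sin(2π·0.2915)/(2π)) = 3.3046 → s = 21.3046
radial distance = base radius + s = 15 + 21.3046 = 36.3046

36.3046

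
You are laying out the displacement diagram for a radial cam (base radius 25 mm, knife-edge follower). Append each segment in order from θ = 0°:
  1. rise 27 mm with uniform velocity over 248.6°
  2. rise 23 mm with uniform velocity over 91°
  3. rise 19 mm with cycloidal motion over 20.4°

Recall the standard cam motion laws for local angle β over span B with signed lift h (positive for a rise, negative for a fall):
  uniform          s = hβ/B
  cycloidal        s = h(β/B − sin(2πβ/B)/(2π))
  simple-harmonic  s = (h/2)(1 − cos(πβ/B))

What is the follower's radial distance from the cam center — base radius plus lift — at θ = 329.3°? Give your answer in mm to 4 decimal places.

seg 1 [0°–248.6°] uniform, h=27: full span → s += 27 → s = 27.0000
seg 2 [248.6°–339.6°] uniform, h=23: θ=329.3° here. β=80.7, B=91. 23·80.7/91 = 20.3967 → s = 47.3967
radial distance = base radius + s = 25 + 47.3967 = 72.3967

72.3967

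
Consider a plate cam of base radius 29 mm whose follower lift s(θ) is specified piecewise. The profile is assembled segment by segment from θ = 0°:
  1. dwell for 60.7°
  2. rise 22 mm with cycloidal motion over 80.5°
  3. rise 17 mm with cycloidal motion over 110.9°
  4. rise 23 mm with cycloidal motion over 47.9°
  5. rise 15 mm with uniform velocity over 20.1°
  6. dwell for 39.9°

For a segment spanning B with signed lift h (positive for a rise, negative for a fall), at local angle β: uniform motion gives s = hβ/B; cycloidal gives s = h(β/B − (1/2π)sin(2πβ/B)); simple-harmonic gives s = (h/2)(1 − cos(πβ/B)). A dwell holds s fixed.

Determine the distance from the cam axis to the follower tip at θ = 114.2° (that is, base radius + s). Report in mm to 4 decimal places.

seg 1 [0°–60.7°] dwell: s stays 0.0000
seg 2 [60.7°–141.2°] cycloidal, h=22: θ=114.2° here. β=53.5, B=80.5. 22·(0.6646 − sin(2π·0.6646)/(2π)) = 17.6304 → s = 17.6304
radial distance = base radius + s = 29 + 17.6304 = 46.6304

46.6304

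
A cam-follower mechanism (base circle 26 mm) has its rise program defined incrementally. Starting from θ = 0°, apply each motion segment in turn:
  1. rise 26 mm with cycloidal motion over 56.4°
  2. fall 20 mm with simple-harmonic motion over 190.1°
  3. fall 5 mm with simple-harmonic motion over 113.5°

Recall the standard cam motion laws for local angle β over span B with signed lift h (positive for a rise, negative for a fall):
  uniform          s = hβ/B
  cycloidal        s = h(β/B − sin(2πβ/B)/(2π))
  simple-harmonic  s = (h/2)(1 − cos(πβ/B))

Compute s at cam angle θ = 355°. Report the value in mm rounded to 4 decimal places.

seg 1 [0°–56.4°] cycloidal, h=26: full span → s += 26 → s = 26.0000
seg 2 [56.4°–246.5°] simple-harmonic, h=-20: full span → s += -20 → s = 6.0000
seg 3 [246.5°–360°] simple-harmonic, h=-5: θ=355° here. β=108.5, B=113.5. -5/2·(1 − cos(π·0.9559)) = -4.9761 → s = 1.0239

1.0239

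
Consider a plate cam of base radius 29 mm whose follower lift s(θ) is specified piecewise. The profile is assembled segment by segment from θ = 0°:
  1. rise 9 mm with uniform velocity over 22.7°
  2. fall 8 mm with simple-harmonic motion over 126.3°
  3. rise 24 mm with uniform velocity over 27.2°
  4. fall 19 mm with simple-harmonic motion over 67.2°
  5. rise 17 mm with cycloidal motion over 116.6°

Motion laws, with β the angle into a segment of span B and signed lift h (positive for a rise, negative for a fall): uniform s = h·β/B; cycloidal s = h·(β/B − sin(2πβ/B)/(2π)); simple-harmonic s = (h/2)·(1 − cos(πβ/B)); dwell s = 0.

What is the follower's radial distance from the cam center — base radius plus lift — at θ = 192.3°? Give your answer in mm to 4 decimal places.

seg 1 [0°–22.7°] uniform, h=9: full span → s += 9 → s = 9.0000
seg 2 [22.7°–149°] simple-harmonic, h=-8: full span → s += -8 → s = 1.0000
seg 3 [149°–176.2°] uniform, h=24: full span → s += 24 → s = 25.0000
seg 4 [176.2°–243.4°] simple-harmonic, h=-19: θ=192.3° here. β=16.1, B=67.2. -19/2·(1 − cos(π·0.2396)) = -2.5663 → s = 22.4337
radial distance = base radius + s = 29 + 22.4337 = 51.4337

51.4337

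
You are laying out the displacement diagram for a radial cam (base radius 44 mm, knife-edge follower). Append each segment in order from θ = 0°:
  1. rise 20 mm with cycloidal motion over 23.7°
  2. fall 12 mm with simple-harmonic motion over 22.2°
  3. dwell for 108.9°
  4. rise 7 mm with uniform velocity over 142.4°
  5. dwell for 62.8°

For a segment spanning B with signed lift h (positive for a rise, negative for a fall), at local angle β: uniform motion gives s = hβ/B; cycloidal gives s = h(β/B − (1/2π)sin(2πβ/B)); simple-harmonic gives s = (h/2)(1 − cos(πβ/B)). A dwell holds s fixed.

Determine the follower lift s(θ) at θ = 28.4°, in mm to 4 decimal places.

seg 1 [0°–23.7°] cycloidal, h=20: full span → s += 20 → s = 20.0000
seg 2 [23.7°–45.9°] simple-harmonic, h=-12: θ=28.4° here. β=4.7, B=22.2. -12/2·(1 − cos(π·0.2117)) = -1.2789 → s = 18.7211

18.7211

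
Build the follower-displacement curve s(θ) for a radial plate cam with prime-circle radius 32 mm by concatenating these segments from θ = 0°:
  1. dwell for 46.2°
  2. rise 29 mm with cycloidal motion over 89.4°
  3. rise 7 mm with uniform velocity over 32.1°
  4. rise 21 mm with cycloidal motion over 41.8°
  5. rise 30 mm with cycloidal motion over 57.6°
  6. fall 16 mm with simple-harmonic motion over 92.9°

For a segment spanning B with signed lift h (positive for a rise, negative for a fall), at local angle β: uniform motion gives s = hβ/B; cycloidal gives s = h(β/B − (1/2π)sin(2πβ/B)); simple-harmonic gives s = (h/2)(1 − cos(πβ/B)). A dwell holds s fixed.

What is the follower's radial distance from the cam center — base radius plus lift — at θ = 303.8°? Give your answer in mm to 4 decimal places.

seg 1 [0°–46.2°] dwell: s stays 0.0000
seg 2 [46.2°–135.6°] cycloidal, h=29: full span → s += 29 → s = 29.0000
seg 3 [135.6°–167.7°] uniform, h=7: full span → s += 7 → s = 36.0000
seg 4 [167.7°–209.5°] cycloidal, h=21: full span → s += 21 → s = 57.0000
seg 5 [209.5°–267.1°] cycloidal, h=30: full span → s += 30 → s = 87.0000
seg 6 [267.1°–360°] simple-harmonic, h=-16: θ=303.8° here. β=36.7, B=92.9. -16/2·(1 − cos(π·0.3950)) = -5.4098 → s = 81.5902
radial distance = base radius + s = 32 + 81.5902 = 113.5902

113.5902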